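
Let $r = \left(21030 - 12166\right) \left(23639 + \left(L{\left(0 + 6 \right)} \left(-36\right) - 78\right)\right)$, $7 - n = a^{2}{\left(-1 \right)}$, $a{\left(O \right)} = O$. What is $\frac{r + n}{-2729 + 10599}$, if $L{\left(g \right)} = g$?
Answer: $\frac{103465043}{3935} \approx 26294.0$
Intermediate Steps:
$n = 6$ ($n = 7 - \left(-1\right)^{2} = 7 - 1 = 6$)
$r = 206930080$ ($r = \left(21030 - 12166\right) \left(23639 + \left(\left(0 + 6\right) \left(-36\right) - 78\right)\right) = 8864 \left(23639 + \left(6 \left(-36\right) - 78\right)\right) = 8864 \left(23639 - 294\right) = 8864 \cdot 23345 = 206930080$)
$\frac{r + n}{-2729 + 10599} = \frac{206930080 + 6}{-2729 + 10599} = \frac{206930086}{7870} = 206930086 \cdot \frac{1}{7870} = \frac{103465043}{3935}$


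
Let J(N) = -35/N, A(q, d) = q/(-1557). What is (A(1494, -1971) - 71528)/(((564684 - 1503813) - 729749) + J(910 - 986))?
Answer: 940462760/21942401889 ≈ 0.042861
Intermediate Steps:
A(q, d) = -q/1557 (A(q, d) = q*(-1/1557) = -q/1557)
(A(1494, -1971) - 71528)/(((564684 - 1503813) - 729749) + J(910 - 986)) = (-1/1557*1494 - 71528)/(((564684 - 1503813) - 729749) - 35/(910 - 986)) = (-166/173 - 71528)/((-939129 - 729749) - 35/(-76)) = -12374510/(173*(-1668878 - 35*(-1/76))) = -12374510/(173*(-1668878 + 35/76)) = -12374510/(173*(-126834693/76)) = -12374510/173*(-76/126834693) = 940462760/21942401889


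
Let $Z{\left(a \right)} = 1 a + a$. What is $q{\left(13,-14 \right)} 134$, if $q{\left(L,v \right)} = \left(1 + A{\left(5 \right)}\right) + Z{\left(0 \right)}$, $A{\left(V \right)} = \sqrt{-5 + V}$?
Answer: $134$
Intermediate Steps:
$Z{\left(a \right)} = 2 a$ ($Z{\left(a \right)} = a + a = 2 a$)
$q{\left(L,v \right)} = 1$ ($q{\left(L,v \right)} = \left(1 + \sqrt{-5 + 5}\right) + 2 \cdot 0 = \left(1 + \sqrt{0}\right) + 0 = \left(1 + 0\right) + 0 = 1 + 0 = 1$)
$q{\left(13,-14 \right)} 134 = 1 \cdot 134 = 134$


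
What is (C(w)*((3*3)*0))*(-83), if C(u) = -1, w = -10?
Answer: 0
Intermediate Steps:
(C(w)*((3*3)*0))*(-83) = -3*3*0*(-83) = -9*0*(-83) = -1*0*(-83) = 0*(-83) = 0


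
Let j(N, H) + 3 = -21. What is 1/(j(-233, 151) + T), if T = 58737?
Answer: 1/58713 ≈ 1.7032e-5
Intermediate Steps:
j(N, H) = -24 (j(N, H) = -3 - 21 = -24)
1/(j(-233, 151) + T) = 1/(-24 + 58737) = 1/58713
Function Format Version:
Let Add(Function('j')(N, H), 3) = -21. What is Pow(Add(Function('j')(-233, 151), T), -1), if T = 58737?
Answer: Rational(1, 58713) ≈ 1.7032e-5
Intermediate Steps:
Function('j')(N, H) = -24 (Function('j')(N, H) = Add(-3, -21) = -24)
Pow(Add(Function('j')(-233, 151), T), -1) = Pow(Add(-24, 58737), -1) = Pow(58713, -1) = Rational(1, 58713)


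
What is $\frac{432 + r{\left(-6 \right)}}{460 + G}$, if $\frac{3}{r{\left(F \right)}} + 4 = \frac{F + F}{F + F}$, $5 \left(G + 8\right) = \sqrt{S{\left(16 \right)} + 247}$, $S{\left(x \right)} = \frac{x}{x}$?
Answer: $\frac{1217575}{1276838} - \frac{2155 \sqrt{62}}{2553676} \approx 0.94694$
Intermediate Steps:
$S{\left(x \right)} = 1$
$G = -8 + \frac{2 \sqrt{62}}{5}$ ($G = -8 + \frac{\sqrt{1 + 247}}{5} = -8 + \frac{\sqrt{248}}{5} = -8 + \frac{2 \sqrt{62}}{5} \approx -4.8504$)
$r{\left(F \right)} = -1$ ($r{\left(F \right)} = \frac{3}{-4 + \frac{F + F}{F + F}} = \frac{3}{-4 + \frac{2 F}{2 F}} = \frac{3}{-4 + 2 F \frac{1}{2 F}} = \frac{3}{-4 + 1} = \frac{3}{-3} = 3 \left(- \frac{1}{3}\right) = -1$)
$\frac{432 + r{\left(-6 \right)}}{460 + G} = \frac{432 - 1}{460 - \left(8 - \frac{2 \sqrt{62}}{5}\right)} = \frac{431}{452 + \frac{2 \sqrt{62}}{5}}$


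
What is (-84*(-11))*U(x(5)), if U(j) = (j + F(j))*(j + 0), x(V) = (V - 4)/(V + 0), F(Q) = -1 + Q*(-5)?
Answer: -8316/25 ≈ -332.64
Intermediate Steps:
F(Q) = -1 - 5*Q
x(V) = (-4 + V)/V
U(j) = j*(-1 - 4*j) (U(j) = (j + (-1 - 5*j))*(j + 0) = (-1 - 4*j)*j = j*(-1 - 4*j))
(-84*(-11))*U(x(5)) = (-84*(-11))*(-(-4 + 5)/5*(1 + 4*((-4 + 5)/5))) = 924*(-(⅕)*1*(1 + 4*((⅕)*1))) = 924*(-1*⅕*(1 + 4*(⅕))) = 924*(-1*⅕*(1 + ⅘)) = 924*(-1*⅕*9/5) = 924*(-9/25) = -8316/25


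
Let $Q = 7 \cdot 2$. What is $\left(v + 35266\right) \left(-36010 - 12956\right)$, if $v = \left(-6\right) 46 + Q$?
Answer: $-1714005864$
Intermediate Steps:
$Q = 14$
$v = -262$ ($v = \left(-6\right) 46 + 14 = -276 + 14 = -262$)
$\left(v + 35266\right) \left(-36010 - 12956\right) = \left(-262 + 35266\right) \left(-36010 - 12956\right) = 35004 \left(-48966\right) = -1714005864$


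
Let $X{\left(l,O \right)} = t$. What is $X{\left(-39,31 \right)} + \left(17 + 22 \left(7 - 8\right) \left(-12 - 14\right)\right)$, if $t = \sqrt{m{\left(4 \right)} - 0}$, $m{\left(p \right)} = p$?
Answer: $591$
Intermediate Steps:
$t = 2$ ($t = \sqrt{4 - 0} = \sqrt{4 + \left(-3 + 3\right)} = \sqrt{4 + 0} = \sqrt{4} = 2$)
$X{\left(l,O \right)} = 2$
$X{\left(-39,31 \right)} + \left(17 + 22 \left(7 - 8\right) \left(-12 - 14\right)\right) = 2 + \left(17 + 22 \left(7 - 8\right) \left(-12 - 14\right)\right) = 2 + \left(17 + 22 \left(\left(-1\right) \left(-26\right)\right)\right) = 2 + \left(17 + 22 \cdot 26\right) = 2 + \left(17 + 572\right) = 2 + 589 = 591$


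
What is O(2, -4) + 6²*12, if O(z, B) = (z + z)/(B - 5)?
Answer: 3884/9 ≈ 431.56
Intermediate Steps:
O(z, B) = 2*z/(-5 + B) (O(z, B) = (2*z)/(-5 + B) = 2*z/(-5 + B))
O(2, -4) + 6²*12 = 2*2/(-5 - 4) + 6²*12 = 2*2/(-9) + 36*12 = 2*2*(-⅑) + 432 = -4/9 + 432 = 3884/9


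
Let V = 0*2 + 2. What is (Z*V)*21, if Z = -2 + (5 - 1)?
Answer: 84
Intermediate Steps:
V = 2 (V = 0 + 2 = 2)
Z = 2 (Z = -2 + 4 = 2)
(Z*V)*21 = (2*2)*21 = 4*21 = 84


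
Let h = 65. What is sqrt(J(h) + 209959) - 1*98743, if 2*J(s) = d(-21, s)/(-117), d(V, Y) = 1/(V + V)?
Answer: -98743 + sqrt(563329235469)/1638 ≈ -98285.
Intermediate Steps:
d(V, Y) = 1/(2*V)
J(s) = 1/9828 (J(s) = (((1/2)/(-21))/(-117))/2 = (((1/2)*(-1/21))*(-1/117))/2 = (-1/42*(-1/117))/2 = (1/2)*(1/4914) = 1/9828)
sqrt(J(h) + 209959) - 1*98743 = sqrt(1/9828 + 209959) - 1*98743 = sqrt(2063477053/9828) - 98743 = sqrt(563329235469)/1638 - 98743 = -98743 + sqrt(563329235469)/1638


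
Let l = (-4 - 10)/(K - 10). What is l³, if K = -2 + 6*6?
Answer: -343/1728 ≈ -0.19850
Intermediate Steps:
K = 34 (K = -2 + 36 = 34)
l = -7/12 (l = (-4 - 10)/(34 - 10) = -14/24 = -14*1/24 = -7/12 ≈ -0.58333)
l³ = (-7/12)³ = -343/1728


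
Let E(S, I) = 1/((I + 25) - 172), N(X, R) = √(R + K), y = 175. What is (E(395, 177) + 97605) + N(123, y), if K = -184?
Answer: 2928151/30 + 3*I ≈ 97605.0 + 3.0*I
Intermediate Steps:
N(X, R) = √(-184 + R) (N(X, R) = √(R - 184) = √(-184 + R))
E(S, I) = 1/(-147 + I) (E(S, I) = 1/((25 + I) - 172) = 1/(-147 + I))
(E(395, 177) + 97605) + N(123, y) = (1/(-147 + 177) + 97605) + √(-184 + 175) = (1/30 + 97605) + √(-9) = (1/30 + 97605) + 3*I = 2928151/30 + 3*I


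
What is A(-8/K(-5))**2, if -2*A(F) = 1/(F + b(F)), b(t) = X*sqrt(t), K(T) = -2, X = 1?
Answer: 1/144 ≈ 0.0069444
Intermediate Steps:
b(t) = sqrt(t) (b(t) = 1*sqrt(t) = sqrt(t))
A(F) = -1/(2*(F + sqrt(F)))
A(-8/K(-5))**2 = (-1/(2*(-8/(-2)) + 2*sqrt(-8/(-2))))**2 = (-1/(2*(-8*(-1/2)) + 2*sqrt(-8*(-1/2))))**2 = (-1/(2*4 + 2*sqrt(4)))**2 = (-1/(8 + 2*2))**2 = (-1/(8 + 4))**2 = (-1/12)**2 = 1/144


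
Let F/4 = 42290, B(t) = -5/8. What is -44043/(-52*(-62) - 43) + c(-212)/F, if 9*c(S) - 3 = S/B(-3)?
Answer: -335258681909/24214408200 ≈ -13.845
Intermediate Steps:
B(t) = -5/8 (B(t) = -5*⅛ = -5/8)
F = 169160 (F = 4*42290 = 169160)
c(S) = ⅓ - 8*S/45 (c(S) = ⅓ + (S/(-5/8))/9 = ⅓ + (S*(-8/5))/9 = ⅓ + (-8*S/5)/9 = ⅓ - 8*S/45)
-44043/(-52*(-62) - 43) + c(-212)/F = -44043/(-52*(-62) - 43) + (⅓ - 8/45*(-212))/169160 = -44043/(3224 - 43) + (⅓ + 1696/45)*(1/169160) = -44043/3181 + (1711/45)*(1/169160) = -44043*1/3181 + 1711/7612200 = -44043/3181 + 1711/7612200 = -335258681909/24214408200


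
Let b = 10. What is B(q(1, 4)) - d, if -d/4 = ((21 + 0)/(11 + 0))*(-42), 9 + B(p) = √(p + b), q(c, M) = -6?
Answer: -3605/11 ≈ -327.73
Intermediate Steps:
B(p) = -9 + √(10 + p) (B(p) = -9 + √(p + 10) = -9 + √(10 + p))
d = 3528/11 (d = -4*(21 + 0)/(11 + 0)*(-42) = -4*21/11*(-42) = -4*21*(1/11)*(-42) = -84*(-42)/11 = -4*(-882/11) = 3528/11 ≈ 320.73)
B(q(1, 4)) - d = (-9 + √(10 - 6)) - 1*3528/11 = (-9 + √4) - 3528/11 = (-9 + 2) - 3528/11 = -7 - 3528/11 = -3605/11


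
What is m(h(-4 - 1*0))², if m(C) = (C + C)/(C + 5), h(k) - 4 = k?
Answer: 0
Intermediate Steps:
h(k) = 4 + k
m(C) = 2*C/(5 + C) (m(C) = (2*C)/(5 + C) = 2*C/(5 + C))
m(h(-4 - 1*0))² = (2*(4 + (-4 - 1*0))/(5 + (4 + (-4 - 1*0))))² = (2*(4 + (-4 + 0))/(5 + (4 + (-4 + 0))))² = (2*(4 - 4)/(5 + (4 - 4)))² = (2*0/(5 + 0))² = (2*0/5)² = (2*0*(⅕))² = 0² = 0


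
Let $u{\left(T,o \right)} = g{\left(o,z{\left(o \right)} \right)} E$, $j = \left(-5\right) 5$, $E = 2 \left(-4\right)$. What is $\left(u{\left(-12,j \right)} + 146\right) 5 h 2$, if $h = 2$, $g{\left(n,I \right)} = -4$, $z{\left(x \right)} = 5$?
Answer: $3560$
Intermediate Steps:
$E = -8$
$j = -25$
$u{\left(T,o \right)} = 32$ ($u{\left(T,o \right)} = \left(-4\right) \left(-8\right) = 32$)
$\left(u{\left(-12,j \right)} + 146\right) 5 h 2 = \left(32 + 146\right) 5 \cdot 2 \cdot 2 = 178 \cdot 10 \cdot 2 = 178 \cdot 20 = 3560$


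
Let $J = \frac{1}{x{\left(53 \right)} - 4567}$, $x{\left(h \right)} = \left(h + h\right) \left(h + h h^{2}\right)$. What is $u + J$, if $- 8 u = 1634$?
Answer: $- \frac{12893904617}{63128052} \approx -204.25$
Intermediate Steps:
$u = - \frac{817}{4}$ ($u = \left(- \frac{1}{8}\right) 1634 = - \frac{817}{4} \approx -204.25$)
$x{\left(h \right)} = 2 h \left(h + h^{3}\right)$
$J = \frac{1}{15782013}$ ($J = \frac{1}{2 \cdot 53^{2} \left(1 + 53^{2}\right) - 4567} = \frac{1}{2 \cdot 2809 \left(1 + 2809\right) - 4567} = \frac{1}{2 \cdot 2809 \cdot 2810 - 4567} = \frac{1}{15786580 - 4567} = \frac{1}{15782013} \approx 6.3363 \cdot 10^{-8}$)
$u + J = - \frac{817}{4} + \frac{1}{15782013} = - \frac{12893904617}{63128052}$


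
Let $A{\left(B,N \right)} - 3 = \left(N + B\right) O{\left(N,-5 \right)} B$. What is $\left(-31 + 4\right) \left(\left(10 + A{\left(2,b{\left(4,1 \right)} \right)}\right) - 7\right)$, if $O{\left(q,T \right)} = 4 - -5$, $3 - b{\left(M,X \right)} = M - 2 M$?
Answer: $-4536$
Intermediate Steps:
$b{\left(M,X \right)} = 3 + M$ ($b{\left(M,X \right)} = 3 - \left(M - 2 M\right) = 3 - - M = 3 + M$)
$O{\left(q,T \right)} = 9$ ($O{\left(q,T \right)} = 4 + 5 = 9$)
$A{\left(B,N \right)} = 3 + B \left(9 B + 9 N\right)$ ($A{\left(B,N \right)} = 3 + \left(N + B\right) 9 B = 3 + \left(B + N\right) 9 B = 3 + \left(9 B + 9 N\right) B = 3 + B \left(9 B + 9 N\right)$)
$\left(-31 + 4\right) \left(\left(10 + A{\left(2,b{\left(4,1 \right)} \right)}\right) - 7\right) = \left(-31 + 4\right) \left(\left(10 + \left(3 + 9 \cdot 2^{2} + 9 \cdot 2 \left(3 + 4\right)\right)\right) - 7\right) = - 27 \left(\left(10 + \left(3 + 9 \cdot 4 + 9 \cdot 2 \cdot 7\right)\right) - 7\right) = - 27 \left(\left(10 + \left(3 + 36 + 126\right)\right) - 7\right) = - 27 \left(\left(10 + 165\right) - 7\right) = - 27 \left(175 - 7\right) = \left(-27\right) 168 = -4536$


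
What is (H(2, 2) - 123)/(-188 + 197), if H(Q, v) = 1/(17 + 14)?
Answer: -3812/279 ≈ -13.663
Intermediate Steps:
H(Q, v) = 1/31
(H(2, 2) - 123)/(-188 + 197) = (1/31 - 123)/(-188 + 197) = -3812/31/9 = -3812/31*⅑ = -3812/279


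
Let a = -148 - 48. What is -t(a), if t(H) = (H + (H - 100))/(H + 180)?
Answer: -123/4 ≈ -30.750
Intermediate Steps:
a = -196
t(H) = (-100 + 2*H)/(180 + H) (t(H) = (H + (-100 + H))/(180 + H) = (-100 + 2*H)/(180 + H))
-t(a) = -2*(-50 - 196)/(180 - 196) = -2*(-246)/(-16) = -2*(-1)*(-246)/16 = -1*123/4 = -123/4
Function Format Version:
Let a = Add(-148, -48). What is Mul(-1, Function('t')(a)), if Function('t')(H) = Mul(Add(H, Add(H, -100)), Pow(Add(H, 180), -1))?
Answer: Rational(-123, 4) ≈ -30.750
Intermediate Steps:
a = -196
Function('t')(H) = Mul(Pow(Add(180, H), -1), Add(-100, Mul(2, H))) (Function('t')(H) = Mul(Add(H, Add(-100, H)), Pow(Add(180, H), -1)) = Mul(Add(-100, Mul(2, H)), Pow(Add(180, H), -1)) = Mul(Pow(Add(180, H), -1), Add(-100, Mul(2, H))))
Mul(-1, Function('t')(a)) = Mul(-1, Mul(2, Pow(Add(180, -196), -1), Add(-50, -196))) = Mul(-1, Mul(2, Pow(-16, -1), -246)) = Mul(-1, Mul(2, Rational(-1, 16), -246)) = Mul(-1, Rational(123, 4)) = Rational(-123, 4)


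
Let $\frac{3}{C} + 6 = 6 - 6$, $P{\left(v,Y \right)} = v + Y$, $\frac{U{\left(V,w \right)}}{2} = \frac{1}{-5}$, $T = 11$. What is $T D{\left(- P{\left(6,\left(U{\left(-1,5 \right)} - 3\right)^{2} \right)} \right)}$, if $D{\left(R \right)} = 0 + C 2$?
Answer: $-11$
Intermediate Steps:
$U{\left(V,w \right)} = - \frac{2}{5}$ ($U{\left(V,w \right)} = \frac{2}{-5} = 2 \left(- \frac{1}{5}\right) = - \frac{2}{5}$)
$P{\left(v,Y \right)} = Y + v$
$C = - \frac{1}{2}$ ($C = \frac{3}{-6 + \left(6 - 6\right)} = \frac{3}{-6 + 0} = \frac{3}{-6} = 3 \left(- \frac{1}{6}\right) = - \frac{1}{2} \approx -0.5$)
$D{\left(R \right)} = -1$ ($D{\left(R \right)} = 0 - 1 = -1$)
$T D{\left(- P{\left(6,\left(U{\left(-1,5 \right)} - 3\right)^{2} \right)} \right)} = 11 \left(-1\right) = -11$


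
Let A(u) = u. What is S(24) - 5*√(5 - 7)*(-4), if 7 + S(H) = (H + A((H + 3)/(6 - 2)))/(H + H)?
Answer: -407/64 + 20*I*√2 ≈ -6.3594 + 28.284*I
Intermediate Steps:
S(H) = -7 + (¾ + 5*H/4)/(2*H) (S(H) = -7 + (H + (H + 3)/(6 - 2))/(H + H) = -7 + (H + (3 + H)/4)/((2*H)) = -7 + (H + (3 + H)*(¼))*(1/(2*H)) = -7 + (H + (¾ + H/4))*(1/(2*H)) = -7 + (¾ + 5*H/4)*(1/(2*H)) = -7 + (¾ + 5*H/4)/(2*H))
S(24) - 5*√(5 - 7)*(-4) = (3/8)*(1 - 17*24)/24 - 5*√(5 - 7)*(-4) = (3/8)*(1/24)*(1 - 408) - 5*√(-2)*(-4) = (3/8)*(1/24)*(-407) - 5*(I*√2)*(-4) = -407/64 - 5*I*√2*(-4) = -407/64 - (-20)*I*√2 = -407/64 + 20*I*√2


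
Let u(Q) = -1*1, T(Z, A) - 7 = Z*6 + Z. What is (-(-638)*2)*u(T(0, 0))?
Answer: -1276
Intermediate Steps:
T(Z, A) = 7 + 7*Z (T(Z, A) = 7 + (Z*6 + Z) = 7 + (6*Z + Z) = 7 + 7*Z)
u(Q) = -1
(-(-638)*2)*u(T(0, 0)) = -(-638)*2*(-1) = -58*(-22)*(-1) = 1276*(-1) = -1276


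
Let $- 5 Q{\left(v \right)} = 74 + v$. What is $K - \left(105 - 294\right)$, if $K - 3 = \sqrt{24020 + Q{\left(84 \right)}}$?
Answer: $192 + \frac{\sqrt{599710}}{5} \approx 346.88$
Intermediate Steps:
$Q{\left(v \right)} = - \frac{74}{5} - \frac{v}{5}$ ($Q{\left(v \right)} = - \frac{74 + v}{5} = - \frac{74}{5} - \frac{v}{5}$)
$K = 3 + \frac{\sqrt{599710}}{5}$ ($K = 3 + \sqrt{24020 - \frac{158}{5}} = 3 + \sqrt{\frac{119942}{5}} = 3 + \frac{\sqrt{599710}}{5} \approx 157.88$)
$K - \left(105 - 294\right) = \left(3 + \frac{\sqrt{599710}}{5}\right) - \left(105 - 294\right) = \left(3 + \frac{\sqrt{599710}}{5}\right) - -189 = \left(3 + \frac{\sqrt{599710}}{5}\right) + 189 = 192 + \frac{\sqrt{599710}}{5}$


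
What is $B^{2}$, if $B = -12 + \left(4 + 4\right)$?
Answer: $16$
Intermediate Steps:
$B = -4$ ($B = -12 + 8 = -4$)
$B^{2} = \left(-4\right)^{2} = 16$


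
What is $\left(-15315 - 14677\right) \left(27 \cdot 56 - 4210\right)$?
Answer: $80918416$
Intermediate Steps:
$\left(-15315 - 14677\right) \left(27 \cdot 56 - 4210\right) = - 29992 \left(1512 - 4210\right) = \left(-29992\right) \left(-2698\right) = 80918416$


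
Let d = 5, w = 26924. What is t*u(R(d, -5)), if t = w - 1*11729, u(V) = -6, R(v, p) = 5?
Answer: -91170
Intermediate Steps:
t = 15195 (t = 26924 - 1*11729 = 26924 - 11729 = 15195)
t*u(R(d, -5)) = 15195*(-6) = -91170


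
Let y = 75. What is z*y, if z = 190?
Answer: 14250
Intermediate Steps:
z*y = 190*75 = 14250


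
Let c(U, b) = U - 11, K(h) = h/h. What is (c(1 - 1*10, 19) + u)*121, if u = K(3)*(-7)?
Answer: -3267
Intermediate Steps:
K(h) = 1
c(U, b) = -11 + U
u = -7 (u = 1*(-7) = -7)
(c(1 - 1*10, 19) + u)*121 = ((-11 + (1 - 1*10)) - 7)*121 = ((-11 + (1 - 10)) - 7)*121 = ((-11 - 9) - 7)*121 = (-20 - 7)*121 = -27*121 = -3267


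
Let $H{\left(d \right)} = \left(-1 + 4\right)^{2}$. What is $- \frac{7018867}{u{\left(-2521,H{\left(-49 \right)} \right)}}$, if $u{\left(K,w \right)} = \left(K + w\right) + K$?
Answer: $\frac{7018867}{5033} \approx 1394.6$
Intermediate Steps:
$H{\left(d \right)} = 9$ ($H{\left(d \right)} = 3^{2} = 9$)
$u{\left(K,w \right)} = w + 2 K$
$- \frac{7018867}{u{\left(-2521,H{\left(-49 \right)} \right)}} = - \frac{7018867}{9 + 2 \left(-2521\right)} = - \frac{7018867}{9 - 5042} = - \frac{7018867}{-5033} = \left(-7018867\right) \left(- \frac{1}{5033}\right) = \frac{7018867}{5033}$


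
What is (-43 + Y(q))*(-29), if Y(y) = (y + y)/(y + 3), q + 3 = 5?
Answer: 6119/5 ≈ 1223.8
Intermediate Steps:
q = 2 (q = -3 + 5 = 2)
Y(y) = 2*y/(3 + y) (Y(y) = (2*y)/(3 + y) = 2*y/(3 + y))
(-43 + Y(q))*(-29) = (-43 + 2*2/(3 + 2))*(-29) = (-43 + 2*2/5)*(-29) = (-43 + 2*2*(1/5))*(-29) = (-43 + 4/5)*(-29) = -211/5*(-29) = 6119/5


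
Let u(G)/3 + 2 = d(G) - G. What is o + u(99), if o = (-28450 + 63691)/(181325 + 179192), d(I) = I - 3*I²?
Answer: -31802971914/360517 ≈ -88215.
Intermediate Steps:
u(G) = -6 - 3*G + 3*G*(1 - 3*G) (u(G) = -6 + 3*(G*(1 - 3*G) - G) = -6 + 3*(-G + G*(1 - 3*G)) = -6 + (-3*G + 3*G*(1 - 3*G)) = -6 - 3*G + 3*G*(1 - 3*G))
o = 35241/360517 ≈ 0.097751
o + u(99) = 35241/360517 + (-6 - 9*99²) = 35241/360517 + (-6 - 9*9801) = 35241/360517 + (-6 - 88209) = 35241/360517 - 88215 = -31802971914/360517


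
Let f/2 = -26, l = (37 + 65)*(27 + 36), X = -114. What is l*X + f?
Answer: -732616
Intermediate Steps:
l = 6426 (l = 102*63 = 6426)
f = -52 (f = 2*(-26) = -52)
l*X + f = 6426*(-114) - 52 = -732564 - 52 = -732616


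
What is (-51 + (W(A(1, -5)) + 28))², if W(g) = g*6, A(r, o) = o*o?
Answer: 16129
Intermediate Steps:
A(r, o) = o²
W(g) = 6*g
(-51 + (W(A(1, -5)) + 28))² = (-51 + (6*(-5)² + 28))² = (-51 + (6*25 + 28))² = (-51 + (150 + 28))² = (-51 + 178)² = 127² = 16129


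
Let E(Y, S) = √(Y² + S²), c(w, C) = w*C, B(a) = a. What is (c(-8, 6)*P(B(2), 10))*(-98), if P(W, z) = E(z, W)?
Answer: 9408*√26 ≈ 47972.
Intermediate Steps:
c(w, C) = C*w
E(Y, S) = √(S² + Y²)
P(W, z) = √(W² + z²)
(c(-8, 6)*P(B(2), 10))*(-98) = ((6*(-8))*√(2² + 10²))*(-98) = -48*√(4 + 100)*(-98) = -96*√26*(-98) = 9408*√26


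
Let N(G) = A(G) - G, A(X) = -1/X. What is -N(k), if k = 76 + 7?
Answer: 6890/83 ≈ 83.012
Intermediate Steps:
k = 83
N(G) = -G - 1/G (N(G) = -1/G - G = -G - 1/G)
-N(k) = -(-1*83 - 1/83) = -(-83 - 1*1/83) = -(-83 - 1/83) = -1*(-6890/83) = 6890/83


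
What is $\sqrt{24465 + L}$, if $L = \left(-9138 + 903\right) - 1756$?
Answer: $\sqrt{14474} \approx 120.31$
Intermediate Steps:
$L = -9991$ ($L = -8235 - 1756 = -9991$)
$\sqrt{24465 + L} = \sqrt{24465 - 9991} = \sqrt{14474}$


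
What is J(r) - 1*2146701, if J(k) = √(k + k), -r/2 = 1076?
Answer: -2146701 + 4*I*√269 ≈ -2.1467e+6 + 65.605*I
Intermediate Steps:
r = -2152 (r = -2*1076 = -2152)
J(k) = √2*√k (J(k) = √(2*k) = √2*√k)
J(r) - 1*2146701 = √2*√(-2152) - 1*2146701 = √2*(2*I*√538) - 2146701 = 4*I*√269 - 2146701 = -2146701 + 4*I*√269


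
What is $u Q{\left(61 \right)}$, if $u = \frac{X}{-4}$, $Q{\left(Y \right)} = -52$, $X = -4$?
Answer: $-52$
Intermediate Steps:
$u = 1$ ($u = - \frac{4}{-4} = \left(-4\right) \left(- \frac{1}{4}\right) = 1$)
$u Q{\left(61 \right)} = 1 \left(-52\right) = -52$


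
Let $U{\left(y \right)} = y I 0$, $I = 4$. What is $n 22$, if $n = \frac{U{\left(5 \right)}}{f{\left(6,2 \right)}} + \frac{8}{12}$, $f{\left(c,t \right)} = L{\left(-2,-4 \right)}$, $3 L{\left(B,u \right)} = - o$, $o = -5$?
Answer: $\frac{44}{3} \approx 14.667$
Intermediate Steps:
$U{\left(y \right)} = 0$ ($U{\left(y \right)} = y 4 \cdot 0 = 4 y 0 = 0$)
$L{\left(B,u \right)} = \frac{5}{3}$ ($L{\left(B,u \right)} = \frac{\left(-1\right) \left(-5\right)}{3} = \frac{1}{3} \cdot 5 = \frac{5}{3}$)
$f{\left(c,t \right)} = \frac{5}{3}$
$n = \frac{2}{3}$ ($n = \frac{0}{\frac{5}{3}} + \frac{8}{12} = 0 \cdot \frac{3}{5} + 8 \cdot \frac{1}{12} = 0 + \frac{2}{3} = \frac{2}{3} \approx 0.66667$)
$n 22 = \frac{2}{3} \cdot 22 = \frac{44}{3}$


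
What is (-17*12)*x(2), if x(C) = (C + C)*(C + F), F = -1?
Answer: -816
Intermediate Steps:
x(C) = 2*C*(-1 + C) (x(C) = (C + C)*(C - 1) = (2*C)*(-1 + C) = 2*C*(-1 + C))
(-17*12)*x(2) = (-17*12)*(2*2*(-1 + 2)) = -408*2 = -204*4 = -816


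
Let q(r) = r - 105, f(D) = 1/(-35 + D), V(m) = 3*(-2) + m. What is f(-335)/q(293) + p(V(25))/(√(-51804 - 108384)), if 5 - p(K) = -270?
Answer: -1/69560 - 275*I*√40047/80094 ≈ -1.4376e-5 - 0.6871*I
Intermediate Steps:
V(m) = -6 + m
p(K) = 275 (p(K) = 5 - 1*(-270) = 5 + 270 = 275)
q(r) = -105 + r
f(-335)/q(293) + p(V(25))/(√(-51804 - 108384)) = 1/((-35 - 335)*(-105 + 293)) + 275/(√(-51804 - 108384)) = 1/(-370*188) + 275/(√(-160188)) = -1/370*1/188 + 275/((2*I*√40047)) = -1/69560 + 275*(-I*√40047/80094) = -1/69560 - 275*I*√40047/80094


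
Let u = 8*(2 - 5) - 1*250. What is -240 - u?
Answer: 34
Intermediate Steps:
u = -274 (u = 8*(-3) - 250 = -24 - 250 = -274)
-240 - u = -240 - 1*(-274) = -240 + 274 = 34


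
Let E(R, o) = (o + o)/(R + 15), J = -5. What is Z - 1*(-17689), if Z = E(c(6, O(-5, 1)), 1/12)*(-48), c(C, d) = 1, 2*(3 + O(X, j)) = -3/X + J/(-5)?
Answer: 35377/2 ≈ 17689.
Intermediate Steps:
O(X, j) = -5/2 - 3/(2*X) (O(X, j) = -3 + (-3/X - 5/(-5))/2 = -3 + (-3/X - 5*(-1/5))/2 = -3 + (-3/X + 1)/2 = -3 + (1 - 3/X)/2 = -3 + (1/2 - 3/(2*X)) = -5/2 - 3/(2*X))
E(R, o) = 2*o/(15 + R) (E(R, o) = (2*o)/(15 + R) = 2*o/(15 + R))
Z = -1/2 (Z = (2/(12*(15 + 1)))*(-48) = (2*(1/12)/16)*(-48) = (2*(1/12)*(1/16))*(-48) = (1/96)*(-48) = -1/2 ≈ -0.50000)
Z - 1*(-17689) = -1/2 - 1*(-17689) = -1/2 + 17689 = 35377/2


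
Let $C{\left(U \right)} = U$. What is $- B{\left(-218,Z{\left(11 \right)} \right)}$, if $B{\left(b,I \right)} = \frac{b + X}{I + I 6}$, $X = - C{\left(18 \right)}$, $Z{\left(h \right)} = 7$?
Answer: $\frac{236}{49} \approx 4.8163$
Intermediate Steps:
$X = -18$ ($X = \left(-1\right) 18 = -18$)
$B{\left(b,I \right)} = \frac{-18 + b}{7 I}$ ($B{\left(b,I \right)} = \frac{b - 18}{I + I 6} = \frac{-18 + b}{I + 6 I} = \frac{-18 + b}{7 I}$)
$- B{\left(-218,Z{\left(11 \right)} \right)} = - \frac{-18 - 218}{7 \cdot 7} = - \frac{-236}{7 \cdot 7} = \left(-1\right) \left(- \frac{236}{49}\right) = \frac{236}{49}$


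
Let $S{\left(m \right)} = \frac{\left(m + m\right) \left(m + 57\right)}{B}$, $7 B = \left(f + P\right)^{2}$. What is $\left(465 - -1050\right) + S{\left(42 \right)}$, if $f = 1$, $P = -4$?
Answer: $7983$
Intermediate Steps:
$B = \frac{9}{7}$ ($B = \frac{\left(1 - 4\right)^{2}}{7} = \frac{\left(-3\right)^{2}}{7} = \frac{1}{7} \cdot 9 = \frac{9}{7} \approx 1.2857$)
$S{\left(m \right)} = \frac{14 m \left(57 + m\right)}{9}$ ($S{\left(m \right)} = \frac{\left(m + m\right) \left(m + 57\right)}{\frac{9}{7}} = 2 m \left(57 + m\right) \frac{7}{9} = \frac{14 m \left(57 + m\right)}{9}$)
$\left(465 - -1050\right) + S{\left(42 \right)} = \left(465 - -1050\right) + \frac{14}{9} \cdot 42 \left(57 + 42\right) = \left(465 + 1050\right) + \frac{14}{9} \cdot 42 \cdot 99 = 1515 + 6468 = 7983$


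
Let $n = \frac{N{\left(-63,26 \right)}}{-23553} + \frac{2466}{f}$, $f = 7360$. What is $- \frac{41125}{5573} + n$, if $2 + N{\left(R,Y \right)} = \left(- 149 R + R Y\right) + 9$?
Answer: $- \frac{3561731380363}{483039997920} \approx -7.3736$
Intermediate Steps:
$N{\left(R,Y \right)} = 7 - 149 R + R Y$ ($N{\left(R,Y \right)} = -2 + \left(\left(- 149 R + R Y\right) + 9\right) = -2 + \left(9 - 149 R + R Y\right) = 7 - 149 R + R Y$)
$n = \frac{498769}{86675040}$ ($n = \frac{7 - -9387 - 1638}{-23553} + \frac{2466}{7360} = \left(7 + 9387 - 1638\right) \left(- \frac{1}{23553}\right) + 2466 \cdot \frac{1}{7360} = 7756 \left(- \frac{1}{23553}\right) + \frac{1233}{3680} = - \frac{7756}{23553} + \frac{1233}{3680} = \frac{498769}{86675040} \approx 0.0057545$)
$- \frac{41125}{5573} + n = - \frac{41125}{5573} + \frac{498769}{86675040} = - \frac{3561731380363}{483039997920}$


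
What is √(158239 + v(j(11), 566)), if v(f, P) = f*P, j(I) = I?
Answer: √164465 ≈ 405.54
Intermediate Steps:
v(f, P) = P*f
√(158239 + v(j(11), 566)) = √(158239 + 566*11) = √(158239 + 6226) = √164465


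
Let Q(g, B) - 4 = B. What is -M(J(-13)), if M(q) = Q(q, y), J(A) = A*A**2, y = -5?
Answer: 1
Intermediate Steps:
Q(g, B) = 4 + B
J(A) = A**3
M(q) = -1 (M(q) = 4 - 5 = -1)
-M(J(-13)) = -1*(-1) = 1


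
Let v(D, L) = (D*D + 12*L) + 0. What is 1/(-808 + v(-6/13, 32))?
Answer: -169/71620 ≈ -0.0023597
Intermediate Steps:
v(D, L) = D**2 + 12*L (v(D, L) = (D**2 + 12*L) + 0 = D**2 + 12*L)
1/(-808 + v(-6/13, 32)) = 1/(-808 + ((-6/13)**2 + 12*32)) = 1/(-808 + ((-6*1/13)**2 + 384)) = 1/(-808 + ((-6/13)**2 + 384)) = 1/(-808 + (36/169 + 384)) = 1/(-808 + 64932/169) = 1/(-71620/169) = -169/71620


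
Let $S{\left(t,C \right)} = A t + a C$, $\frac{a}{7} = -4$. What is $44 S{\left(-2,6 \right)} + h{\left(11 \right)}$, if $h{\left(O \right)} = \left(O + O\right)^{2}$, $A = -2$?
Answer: $-6732$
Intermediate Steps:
$h{\left(O \right)} = 4 O^{2}$ ($h{\left(O \right)} = \left(2 O\right)^{2} = 4 O^{2}$)
$a = -28$ ($a = 7 \left(-4\right) = -28$)
$S{\left(t,C \right)} = - 28 C - 2 t$ ($S{\left(t,C \right)} = - 2 t - 28 C = - 28 C - 2 t$)
$44 S{\left(-2,6 \right)} + h{\left(11 \right)} = 44 \left(\left(-28\right) 6 - -4\right) + 4 \cdot 11^{2} = 44 \left(-168 + 4\right) + 4 \cdot 121 = 44 \left(-164\right) + 484 = -7216 + 484 = -6732$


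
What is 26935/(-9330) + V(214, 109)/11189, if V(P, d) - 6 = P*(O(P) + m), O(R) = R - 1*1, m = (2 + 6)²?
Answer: 50348801/20878674 ≈ 2.4115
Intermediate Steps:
m = 64 (m = 8² = 64)
O(R) = -1 + R (O(R) = R - 1 = -1 + R)
V(P, d) = 6 + P*(63 + P) (V(P, d) = 6 + P*((-1 + P) + 64) = 6 + P*(63 + P))
26935/(-9330) + V(214, 109)/11189 = 26935/(-9330) + (6 + 214² + 63*214)/11189 = 26935*(-1/9330) + (6 + 45796 + 13482)*(1/11189) = -5387/1866 + 59284*(1/11189) = -5387/1866 + 59284/11189 = 50348801/20878674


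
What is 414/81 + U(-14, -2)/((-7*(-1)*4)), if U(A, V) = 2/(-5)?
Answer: 3211/630 ≈ 5.0968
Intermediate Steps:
U(A, V) = -⅖ (U(A, V) = 2*(-⅕) = -⅖)
414/81 + U(-14, -2)/((-7*(-1)*4)) = 414/81 - 2/(5*(-7*(-1)*4)) = 414*(1/81) - 2/(5*(7*4)) = 46/9 - ⅖/28 = 46/9 - ⅖*1/28 = 46/9 - 1/70 = 3211/630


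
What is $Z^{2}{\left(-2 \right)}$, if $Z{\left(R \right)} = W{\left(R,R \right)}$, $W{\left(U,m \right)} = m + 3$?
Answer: $1$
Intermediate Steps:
$W{\left(U,m \right)} = 3 + m$
$Z{\left(R \right)} = 3 + R$
$Z^{2}{\left(-2 \right)} = \left(3 - 2\right)^{2} = 1^{2} = 1$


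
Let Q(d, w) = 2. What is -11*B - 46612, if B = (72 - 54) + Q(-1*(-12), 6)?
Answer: -46832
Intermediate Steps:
B = 20 (B = (72 - 54) + 2 = 18 + 2 = 20)
-11*B - 46612 = -11*20 - 46612 = -220 - 46612 = -46832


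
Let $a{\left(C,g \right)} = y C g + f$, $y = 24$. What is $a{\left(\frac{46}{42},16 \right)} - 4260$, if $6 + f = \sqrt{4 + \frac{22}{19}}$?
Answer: $- \frac{26918}{7} + \frac{7 \sqrt{38}}{19} \approx -3843.2$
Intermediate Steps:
$f = -6 + \frac{7 \sqrt{38}}{19}$ ($f = -6 + \sqrt{4 + \frac{22}{19}} = -6 + \sqrt{\frac{98}{19}} = -6 + \frac{7 \sqrt{38}}{19} \approx -3.7289$)
$a{\left(C,g \right)} = -6 + \frac{7 \sqrt{38}}{19} + 24 C g$ ($a{\left(C,g \right)} = 24 C g - \left(6 - \frac{7 \sqrt{38}}{19}\right) = -6 + \frac{7 \sqrt{38}}{19} + 24 C g$)
$a{\left(\frac{46}{42},16 \right)} - 4260 = \left(-6 + \frac{7 \sqrt{38}}{19} + 24 \cdot \frac{46}{42} \cdot 16\right) - 4260 = \left(-6 + \frac{7 \sqrt{38}}{19} + 24 \cdot 46 \cdot \frac{1}{42} \cdot 16\right) - 4260 = \left(-6 + \frac{7 \sqrt{38}}{19} + 24 \cdot \frac{23}{21} \cdot 16\right) - 4260 = \left(-6 + \frac{7 \sqrt{38}}{19} + \frac{2944}{7}\right) - 4260 = \left(\frac{2902}{7} + \frac{7 \sqrt{38}}{19}\right) - 4260 = - \frac{26918}{7} + \frac{7 \sqrt{38}}{19}$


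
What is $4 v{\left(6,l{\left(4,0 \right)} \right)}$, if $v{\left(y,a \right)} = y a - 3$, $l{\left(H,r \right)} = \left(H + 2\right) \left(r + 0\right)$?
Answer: $-12$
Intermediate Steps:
$l{\left(H,r \right)} = r \left(2 + H\right)$ ($l{\left(H,r \right)} = \left(2 + H\right) r = r \left(2 + H\right)$)
$v{\left(y,a \right)} = -3 + a y$ ($v{\left(y,a \right)} = a y - 3 = -3 + a y$)
$4 v{\left(6,l{\left(4,0 \right)} \right)} = 4 \left(-3 + 0 \left(2 + 4\right) 6\right) = 4 \left(-3 + 0 \cdot 6 \cdot 6\right) = 4 \left(-3 + 0 \cdot 6\right) = 4 \left(-3 + 0\right) = 4 \left(-3\right) = -12$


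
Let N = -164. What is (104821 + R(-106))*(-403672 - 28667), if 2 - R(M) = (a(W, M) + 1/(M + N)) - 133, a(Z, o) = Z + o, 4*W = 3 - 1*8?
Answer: -8176129567741/180 ≈ -4.5423e+10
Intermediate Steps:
W = -5/4 (W = (3 - 1*8)/4 = (3 - 8)/4 = (¼)*(-5) = -5/4 ≈ -1.2500)
R(M) = 545/4 - M - 1/(-164 + M) (R(M) = 2 - (((-5/4 + M) + 1/(M - 164)) - 133) = 2 - (((-5/4 + M) + 1/(-164 + M)) - 133) = 2 - ((-5/4 + M + 1/(-164 + M)) - 133) = 2 - (-537/4 + M + 1/(-164 + M)) = 2 + (537/4 - M - 1/(-164 + M)) = 545/4 - M - 1/(-164 + M))
(104821 + R(-106))*(-403672 - 28667) = (104821 + (-22346 - 1*(-106)² + (1201/4)*(-106))/(-164 - 106))*(-403672 - 28667) = (104821 + (-22346 - 1*11236 - 63653/2)/(-270))*(-432339) = (104821 - (-22346 - 11236 - 63653/2)/270)*(-432339) = (104821 - 1/270*(-130817/2))*(-432339) = (104821 + 130817/540)*(-432339) = (56734157/540)*(-432339) = -8176129567741/180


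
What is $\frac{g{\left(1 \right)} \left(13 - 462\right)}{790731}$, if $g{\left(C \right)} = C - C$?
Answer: $0$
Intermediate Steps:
$g{\left(C \right)} = 0$
$\frac{g{\left(1 \right)} \left(13 - 462\right)}{790731} = \frac{0 \left(13 - 462\right)}{790731} = 0 \left(-449\right) \frac{1}{790731} = 0 \cdot \frac{1}{790731} = 0$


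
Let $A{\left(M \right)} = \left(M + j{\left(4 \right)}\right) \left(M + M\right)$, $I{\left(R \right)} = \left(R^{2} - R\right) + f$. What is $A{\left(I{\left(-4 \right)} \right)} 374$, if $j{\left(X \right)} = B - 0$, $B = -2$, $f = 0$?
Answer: $269280$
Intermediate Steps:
$I{\left(R \right)} = R^{2} - R$ ($I{\left(R \right)} = \left(R^{2} - R\right) + 0 = R^{2} - R$)
$j{\left(X \right)} = -2$ ($j{\left(X \right)} = -2 - 0 = -2 + 0 = -2$)
$A{\left(M \right)} = 2 M \left(-2 + M\right)$ ($A{\left(M \right)} = \left(M - 2\right) \left(M + M\right) = \left(-2 + M\right) 2 M = 2 M \left(-2 + M\right)$)
$A{\left(I{\left(-4 \right)} \right)} 374 = 2 \left(- 4 \left(-1 - 4\right)\right) \left(-2 - 4 \left(-1 - 4\right)\right) 374 = 2 \left(\left(-4\right) \left(-5\right)\right) \left(-2 - -20\right) 374 = 2 \cdot 20 \left(-2 + 20\right) 374 = 2 \cdot 20 \cdot 18 \cdot 374 = 720 \cdot 374 = 269280$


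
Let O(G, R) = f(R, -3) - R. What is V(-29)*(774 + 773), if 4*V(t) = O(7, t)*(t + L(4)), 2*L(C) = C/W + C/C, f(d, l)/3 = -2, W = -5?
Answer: -10282909/40 ≈ -2.5707e+5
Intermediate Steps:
f(d, l) = -6 (f(d, l) = 3*(-2) = -6)
L(C) = ½ - C/10 (L(C) = (C/(-5) + C/C)/2 = (C*(-⅕) + 1)/2 = (-C/5 + 1)/2 = (1 - C/5)/2 = ½ - C/10)
O(G, R) = -6 - R
V(t) = (-6 - t)*(⅒ + t)/4 (V(t) = ((-6 - t)*(t + (½ - ⅒*4)))/4 = ((-6 - t)*(t + (½ - ⅖)))/4 = ((-6 - t)*(t + ⅒))/4 = ((-6 - t)*(⅒ + t))/4 = (-6 - t)*(⅒ + t)/4)
V(-29)*(774 + 773) = (-(1 + 10*(-29))*(6 - 29)/40)*(774 + 773) = -1/40*(1 - 290)*(-23)*1547 = -1/40*(-289)*(-23)*1547 = -6647/40*1547 = -10282909/40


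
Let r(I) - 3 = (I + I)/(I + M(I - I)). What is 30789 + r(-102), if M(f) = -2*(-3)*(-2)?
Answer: 585082/19 ≈ 30794.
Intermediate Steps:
M(f) = -12 (M(f) = 6*(-2) = -12)
r(I) = 3 + 2*I/(-12 + I) (r(I) = 3 + (I + I)/(I - 12) = 3 + (2*I)/(-12 + I) = 3 + 2*I/(-12 + I))
30789 + r(-102) = 30789 + (-36 + 5*(-102))/(-12 - 102) = 30789 + (-36 - 510)/(-114) = 30789 - 1/114*(-546) = 30789 + 91/19 = 585082/19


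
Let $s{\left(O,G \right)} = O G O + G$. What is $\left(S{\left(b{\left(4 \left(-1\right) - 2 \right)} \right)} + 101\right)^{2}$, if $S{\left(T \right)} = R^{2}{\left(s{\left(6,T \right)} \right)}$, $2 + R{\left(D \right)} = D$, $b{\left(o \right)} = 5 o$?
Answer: $1529290856025$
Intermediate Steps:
$s{\left(O,G \right)} = G + G O^{2}$ ($s{\left(O,G \right)} = G O O + G = G O^{2} + G = G + G O^{2}$)
$R{\left(D \right)} = -2 + D$
$S{\left(T \right)} = \left(-2 + 37 T\right)^{2}$ ($S{\left(T \right)} = \left(-2 + T \left(1 + 6^{2}\right)\right)^{2} = \left(-2 + T \left(1 + 36\right)\right)^{2} = \left(-2 + T 37\right)^{2} = \left(-2 + 37 T\right)^{2}$)
$\left(S{\left(b{\left(4 \left(-1\right) - 2 \right)} \right)} + 101\right)^{2} = \left(\left(-2 + 37 \cdot 5 \left(4 \left(-1\right) - 2\right)\right)^{2} + 101\right)^{2} = \left(\left(-2 + 37 \cdot 5 \left(-4 - 2\right)\right)^{2} + 101\right)^{2} = \left(\left(-2 + 37 \cdot 5 \left(-6\right)\right)^{2} + 101\right)^{2} = \left(\left(-2 + 37 \left(-30\right)\right)^{2} + 101\right)^{2} = \left(\left(-2 - 1110\right)^{2} + 101\right)^{2} = \left(\left(-1112\right)^{2} + 101\right)^{2} = \left(1236544 + 101\right)^{2} = 1236645^{2} = 1529290856025$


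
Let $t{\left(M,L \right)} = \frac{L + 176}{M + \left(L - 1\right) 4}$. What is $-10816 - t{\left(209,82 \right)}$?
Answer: $- \frac{5765186}{533} \approx -10816.0$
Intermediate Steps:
$t{\left(M,L \right)} = \frac{176 + L}{-4 + M + 4 L}$ ($t{\left(M,L \right)} = \frac{176 + L}{M + \left(-1 + L\right) 4} = \frac{176 + L}{M + \left(-4 + 4 L\right)} = \frac{176 + L}{-4 + M + 4 L}$)
$-10816 - t{\left(209,82 \right)} = -10816 - \frac{176 + 82}{-4 + 209 + 4 \cdot 82} = -10816 - \frac{1}{-4 + 209 + 328} \cdot 258 = -10816 - \frac{1}{533} \cdot 258 = -10816 - \frac{258}{533} = - \frac{5765186}{533}$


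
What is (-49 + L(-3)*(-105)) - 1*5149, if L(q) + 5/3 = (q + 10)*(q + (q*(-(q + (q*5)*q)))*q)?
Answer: 275012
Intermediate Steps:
L(q) = -5/3 + (10 + q)*(q + q²*(-q - 5*q²)) (L(q) = -5/3 + (q + 10)*(q + (q*(-(q + (q*5)*q)))*q) = -5/3 + (10 + q)*(q + (q*(-(q + (5*q)*q)))*q) = -5/3 + (10 + q)*(q + (q*(-(q + 5*q²)))*q) = -5/3 + (10 + q)*(q + (q*(-q - 5*q²))*q) = -5/3 + (10 + q)*(q + q²*(-q - 5*q²)))
(-49 + L(-3)*(-105)) - 1*5149 = (-49 + (-5/3 + (-3)² - 51*(-3)⁴ - 10*(-3)³ - 5*(-3)⁵ + 10*(-3))*(-105)) - 1*5149 = (-49 + (-5/3 + 9 - 51*81 - 10*(-27) - 5*(-243) - 30)*(-105)) - 5149 = (-49 + (-5/3 + 9 - 4131 + 270 + 1215 - 30)*(-105)) - 5149 = (-49 - 8006/3*(-105)) - 5149 = (-49 + 280210) - 5149 = 280161 - 5149 = 275012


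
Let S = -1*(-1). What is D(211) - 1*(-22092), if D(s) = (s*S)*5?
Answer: 23147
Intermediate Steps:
S = 1
D(s) = 5*s (D(s) = (s*1)*5 = s*5 = 5*s)
D(211) - 1*(-22092) = 5*211 - 1*(-22092) = 1055 + 22092 = 23147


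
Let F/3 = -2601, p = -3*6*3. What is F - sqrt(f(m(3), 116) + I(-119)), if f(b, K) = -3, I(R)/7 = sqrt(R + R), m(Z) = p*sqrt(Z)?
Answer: -7803 - sqrt(-3 + 7*I*sqrt(238)) ≈ -7810.3 - 7.4509*I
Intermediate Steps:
p = -54 (p = -18*3 = -54)
F = -7803 (F = 3*(-2601) = -7803)
m(Z) = -54*sqrt(Z)
I(R) = 7*sqrt(2)*sqrt(R) (I(R) = 7*sqrt(R + R) = 7*sqrt(2*R) = 7*(sqrt(2)*sqrt(R)) = 7*sqrt(2)*sqrt(R))
F - sqrt(f(m(3), 116) + I(-119)) = -7803 - sqrt(-3 + 7*sqrt(2)*sqrt(-119)) = -7803 - sqrt(-3 + 7*sqrt(2)*(I*sqrt(119))) = -7803 - sqrt(-3 + 7*I*sqrt(238))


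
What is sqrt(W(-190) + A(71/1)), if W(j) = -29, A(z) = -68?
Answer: I*sqrt(97) ≈ 9.8489*I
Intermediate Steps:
sqrt(W(-190) + A(71/1)) = sqrt(-29 - 68) = sqrt(-97) = I*sqrt(97)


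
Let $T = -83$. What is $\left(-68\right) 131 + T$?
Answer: $-8991$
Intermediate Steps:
$\left(-68\right) 131 + T = \left(-68\right) 131 - 83 = -8908 - 83 = -8991$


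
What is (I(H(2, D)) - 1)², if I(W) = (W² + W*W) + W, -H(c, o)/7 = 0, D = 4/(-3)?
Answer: 1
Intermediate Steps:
D = -4/3 (D = 4*(-⅓) = -4/3 ≈ -1.3333)
H(c, o) = 0 (H(c, o) = -7*0 = 0)
I(W) = W + 2*W² (I(W) = (W² + W²) + W = 2*W² + W = W + 2*W²)
(I(H(2, D)) - 1)² = (0*(1 + 2*0) - 1)² = (0*(1 + 0) - 1)² = (0*1 - 1)² = (0 - 1)² = (-1)² = 1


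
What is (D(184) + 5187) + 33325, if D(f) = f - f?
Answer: 38512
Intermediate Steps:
D(f) = 0
(D(184) + 5187) + 33325 = (0 + 5187) + 33325 = 5187 + 33325 = 38512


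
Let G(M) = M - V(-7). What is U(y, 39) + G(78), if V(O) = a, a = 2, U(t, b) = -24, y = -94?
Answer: 52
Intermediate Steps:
V(O) = 2
G(M) = -2 + M (G(M) = M - 1*2 = M - 2 = -2 + M)
U(y, 39) + G(78) = -24 + (-2 + 78) = -24 + 76 = 52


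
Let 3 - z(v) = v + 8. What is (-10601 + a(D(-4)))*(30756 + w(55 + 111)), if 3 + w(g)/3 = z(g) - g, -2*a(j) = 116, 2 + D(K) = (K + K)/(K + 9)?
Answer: -316956024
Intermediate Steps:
z(v) = -5 - v (z(v) = 3 - (v + 8) = 3 - (8 + v) = 3 + (-8 - v) = -5 - v)
D(K) = -2 + 2*K/(9 + K) (D(K) = -2 + (K + K)/(K + 9) = -2 + (2*K)/(9 + K) = -2 + 2*K/(9 + K))
a(j) = -58 (a(j) = -½*116 = -58)
w(g) = -24 - 6*g (w(g) = -9 + 3*((-5 - g) - g) = -9 + 3*(-5 - 2*g) = -9 + (-15 - 6*g) = -24 - 6*g)
(-10601 + a(D(-4)))*(30756 + w(55 + 111)) = (-10601 - 58)*(30756 + (-24 - 6*(55 + 111))) = -10659*(30756 + (-24 - 6*166)) = -10659*(30756 + (-24 - 996)) = -10659*(30756 - 1020) = -10659*29736 = -316956024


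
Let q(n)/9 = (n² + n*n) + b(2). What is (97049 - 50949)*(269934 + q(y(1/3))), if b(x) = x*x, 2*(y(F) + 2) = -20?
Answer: 12565108200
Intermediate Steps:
y(F) = -12 (y(F) = -2 + (½)*(-20) = -2 - 10 = -12)
b(x) = x²
q(n) = 36 + 18*n² (q(n) = 9*((n² + n*n) + 2²) = 9*((n² + n²) + 4) = 9*(2*n² + 4) = 9*(4 + 2*n²) = 36 + 18*n²)
(97049 - 50949)*(269934 + q(y(1/3))) = (97049 - 50949)*(269934 + (36 + 18*(-12)²)) = 46100*(269934 + (36 + 18*144)) = 46100*(269934 + (36 + 2592)) = 46100*(269934 + 2628) = 46100*272562 = 12565108200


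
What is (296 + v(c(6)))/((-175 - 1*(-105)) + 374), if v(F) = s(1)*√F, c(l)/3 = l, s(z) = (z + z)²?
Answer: 37/38 + 3*√2/76 ≈ 1.0295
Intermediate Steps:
s(z) = 4*z² (s(z) = (2*z)² = 4*z²)
c(l) = 3*l
v(F) = 4*√F (v(F) = (4*1²)*√F = (4*1)*√F = 4*√F)
(296 + v(c(6)))/((-175 - 1*(-105)) + 374) = (296 + 4*√(3*6))/((-175 - 1*(-105)) + 374) = (296 + 4*√18)/((-175 + 105) + 374) = (296 + 4*(3*√2))/(-70 + 374) = (296 + 12*√2)/304 = (296 + 12*√2)*(1/304) = 37/38 + 3*√2/76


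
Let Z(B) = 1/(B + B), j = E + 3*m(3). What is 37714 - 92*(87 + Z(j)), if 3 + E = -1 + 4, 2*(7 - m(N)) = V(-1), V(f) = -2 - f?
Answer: 1336858/45 ≈ 29708.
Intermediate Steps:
m(N) = 15/2 (m(N) = 7 - (-2 - 1*(-1))/2 = 7 - (-2 + 1)/2 = 7 - ½*(-1) = 7 + ½ = 15/2)
E = 0 (E = -3 + (-1 + 4) = -3 + 3 = 0)
j = 45/2 (j = 0 + 3*(15/2) = 0 + 45/2 = 45/2 ≈ 22.500)
Z(B) = 1/(2*B)
37714 - 92*(87 + Z(j)) = 37714 - 92*(87 + 1/(2*(45/2))) = 37714 - 92*(87 + (½)*(2/45)) = 37714 - 92*(87 + 1/45) = 37714 - 92*3916/45 = 37714 - 360272/45 = 1336858/45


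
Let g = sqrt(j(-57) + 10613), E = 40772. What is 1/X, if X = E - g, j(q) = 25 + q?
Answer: 40772/1662345403 + sqrt(10581)/1662345403 ≈ 2.4589e-5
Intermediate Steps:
g = sqrt(10581) (g = sqrt((25 - 57) + 10613) = sqrt(-32 + 10613) = sqrt(10581) ≈ 102.86)
X = 40772 - sqrt(10581) ≈ 40669.
1/X = 1/(40772 - sqrt(10581))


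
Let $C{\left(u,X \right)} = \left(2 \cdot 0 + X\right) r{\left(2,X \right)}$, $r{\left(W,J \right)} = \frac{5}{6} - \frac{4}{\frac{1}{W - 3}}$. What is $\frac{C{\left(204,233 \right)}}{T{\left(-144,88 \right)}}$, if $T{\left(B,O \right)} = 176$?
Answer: $\frac{6757}{1056} \approx 6.3987$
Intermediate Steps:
$r{\left(W,J \right)} = \frac{77}{6} - 4 W$ ($r{\left(W,J \right)} = 5 \cdot \frac{1}{6} - \frac{4}{\frac{1}{-3 + W}} = \frac{5}{6} - 4 \left(-3 + W\right) = \frac{5}{6} - \left(-12 + 4 W\right) = \frac{77}{6} - 4 W$)
$C{\left(u,X \right)} = \frac{29 X}{6}$ ($C{\left(u,X \right)} = \left(2 \cdot 0 + X\right) \left(\frac{77}{6} - 8\right) = \left(0 + X\right) \left(\frac{77}{6} - 8\right) = X \frac{29}{6} = \frac{29 X}{6}$)
$\frac{C{\left(204,233 \right)}}{T{\left(-144,88 \right)}} = \frac{\frac{29}{6} \cdot 233}{176} = \frac{6757}{6} \cdot \frac{1}{176} = \frac{6757}{1056}$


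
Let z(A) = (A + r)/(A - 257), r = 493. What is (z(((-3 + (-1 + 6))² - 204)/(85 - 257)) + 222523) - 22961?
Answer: 731786771/3667 ≈ 1.9956e+5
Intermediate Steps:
z(A) = (493 + A)/(-257 + A) (z(A) = (A + 493)/(A - 257) = (493 + A)/(-257 + A))
(z(((-3 + (-1 + 6))² - 204)/(85 - 257)) + 222523) - 22961 = ((493 + ((-3 + (-1 + 6))² - 204)/(85 - 257))/(-257 + ((-3 + (-1 + 6))² - 204)/(85 - 257)) + 222523) - 22961 = ((493 + ((-3 + 5)² - 204)/(-172))/(-257 + ((-3 + 5)² - 204)/(-172)) + 222523) - 22961 = ((493 + (2² - 204)*(-1/172))/(-257 + (2² - 204)*(-1/172)) + 222523) - 22961 = ((493 + (4 - 204)*(-1/172))/(-257 + (4 - 204)*(-1/172)) + 222523) - 22961 = ((493 - 200*(-1/172))/(-257 - 200*(-1/172)) + 222523) - 22961 = ((493 + 50/43)/(-257 + 50/43) + 222523) - 22961 = ((21249/43)/(-11001/43) + 222523) - 22961 = (-43/11001*21249/43 + 222523) - 22961 = (-7083/3667 + 222523) - 22961 = 815984758/3667 - 22961 = 731786771/3667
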